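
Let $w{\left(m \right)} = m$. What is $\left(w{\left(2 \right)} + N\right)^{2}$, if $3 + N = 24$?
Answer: $529$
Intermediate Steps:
$N = 21$ ($N = -3 + 24 = 21$)
$\left(w{\left(2 \right)} + N\right)^{2} = \left(2 + 21\right)^{2} = 23^{2} = 529$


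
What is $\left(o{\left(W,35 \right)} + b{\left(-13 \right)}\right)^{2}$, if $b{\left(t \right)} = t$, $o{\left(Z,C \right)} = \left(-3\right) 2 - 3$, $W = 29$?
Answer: $484$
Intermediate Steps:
$o{\left(Z,C \right)} = -9$ ($o{\left(Z,C \right)} = -6 - 3 = -9$)
$\left(o{\left(W,35 \right)} + b{\left(-13 \right)}\right)^{2} = \left(-9 - 13\right)^{2} = \left(-22\right)^{2} = 484$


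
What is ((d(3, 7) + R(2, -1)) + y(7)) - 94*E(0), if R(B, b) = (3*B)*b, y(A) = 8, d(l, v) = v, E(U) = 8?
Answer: -743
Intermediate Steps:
R(B, b) = 3*B*b
((d(3, 7) + R(2, -1)) + y(7)) - 94*E(0) = ((7 + 3*2*(-1)) + 8) - 94*8 = ((7 - 6) + 8) - 752 = (1 + 8) - 752 = 9 - 752 = -743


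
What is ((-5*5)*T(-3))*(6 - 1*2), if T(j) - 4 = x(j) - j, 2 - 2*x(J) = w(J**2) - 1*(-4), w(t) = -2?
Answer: -700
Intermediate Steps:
x(J) = 0 (x(J) = 1 - (-2 - 1*(-4))/2 = 1 - (-2 + 4)/2 = 1 - 1/2*2 = 1 - 1 = 0)
T(j) = 4 - j (T(j) = 4 + (0 - j) = 4 - j)
((-5*5)*T(-3))*(6 - 1*2) = ((-5*5)*(4 - 1*(-3)))*(6 - 1*2) = (-25*(4 + 3))*(6 - 2) = -25*7*4 = -175*4 = -700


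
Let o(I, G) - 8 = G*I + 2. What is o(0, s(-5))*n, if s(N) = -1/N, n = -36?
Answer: -360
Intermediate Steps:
o(I, G) = 10 + G*I (o(I, G) = 8 + (G*I + 2) = 8 + (2 + G*I) = 10 + G*I)
o(0, s(-5))*n = (10 - 1/(-5)*0)*(-36) = (10 - 1*(-⅕)*0)*(-36) = (10 + (⅕)*0)*(-36) = (10 + 0)*(-36) = 10*(-36) = -360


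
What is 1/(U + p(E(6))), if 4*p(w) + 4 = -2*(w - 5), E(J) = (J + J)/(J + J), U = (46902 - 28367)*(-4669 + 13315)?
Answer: 1/160253611 ≈ 6.2401e-9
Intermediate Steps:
U = 160253610 (U = 18535*8646 = 160253610)
E(J) = 1 (E(J) = (2*J)/((2*J)) = (2*J)*(1/(2*J)) = 1)
p(w) = 3/2 - w/2 (p(w) = -1 + (-2*(w - 5))/4 = -1 + (-2*(-5 + w))/4 = -1 + (10 - 2*w)/4 = -1 + (5/2 - w/2) = 3/2 - w/2)
1/(U + p(E(6))) = 1/(160253610 + (3/2 - 1/2*1)) = 1/(160253610 + (3/2 - 1/2)) = 1/(160253610 + 1) = 1/160253611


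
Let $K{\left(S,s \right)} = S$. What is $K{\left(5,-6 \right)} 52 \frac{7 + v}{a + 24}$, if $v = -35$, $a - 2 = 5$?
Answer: $- \frac{7280}{31} \approx -234.84$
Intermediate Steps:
$a = 7$ ($a = 2 + 5 = 7$)
$K{\left(5,-6 \right)} 52 \frac{7 + v}{a + 24} = 5 \cdot 52 \frac{7 - 35}{7 + 24} = 260 \left(- \frac{28}{31}\right) = - \frac{7280}{31}$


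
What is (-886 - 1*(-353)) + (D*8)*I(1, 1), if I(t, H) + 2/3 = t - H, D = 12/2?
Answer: -565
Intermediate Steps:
D = 6 (D = 12*(½) = 6)
I(t, H) = -⅔ + t - H (I(t, H) = -⅔ + (t - H) = -⅔ + t - H)
(-886 - 1*(-353)) + (D*8)*I(1, 1) = (-886 - 1*(-353)) + (6*8)*(-⅔ + 1 - 1*1) = (-886 + 353) + 48*(-⅔ + 1 - 1) = -533 + 48*(-⅔) = -533 - 32 = -565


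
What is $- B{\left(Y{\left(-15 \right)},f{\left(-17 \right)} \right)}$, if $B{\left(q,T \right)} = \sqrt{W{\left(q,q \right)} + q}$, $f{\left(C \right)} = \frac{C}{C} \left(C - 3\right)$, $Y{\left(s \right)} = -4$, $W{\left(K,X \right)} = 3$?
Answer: $- i \approx - 1.0 i$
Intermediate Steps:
$f{\left(C \right)} = -3 + C$ ($f{\left(C \right)} = 1 \left(-3 + C\right) = -3 + C$)
$B{\left(q,T \right)} = \sqrt{3 + q}$
$- B{\left(Y{\left(-15 \right)},f{\left(-17 \right)} \right)} = - \sqrt{3 - 4} = - \sqrt{-1} = - i$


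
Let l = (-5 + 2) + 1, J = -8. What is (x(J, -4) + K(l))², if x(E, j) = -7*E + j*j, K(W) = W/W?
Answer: 5329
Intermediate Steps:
l = -2 (l = -3 + 1 = -2)
K(W) = 1
x(E, j) = j² - 7*E (x(E, j) = -7*E + j² = j² - 7*E)
(x(J, -4) + K(l))² = (((-4)² - 7*(-8)) + 1)² = ((16 + 56) + 1)² = (72 + 1)² = 73² = 5329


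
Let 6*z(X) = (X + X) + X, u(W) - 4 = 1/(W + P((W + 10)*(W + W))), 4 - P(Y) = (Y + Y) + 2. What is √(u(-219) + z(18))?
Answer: 24*√758316237/183301 ≈ 3.6055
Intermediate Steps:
P(Y) = 2 - 2*Y (P(Y) = 4 - ((Y + Y) + 2) = 4 - (2*Y + 2) = 4 - (2 + 2*Y) = 4 + (-2 - 2*Y) = 2 - 2*Y)
u(W) = 4 + 1/(2 + W - 4*W*(10 + W)) (u(W) = 4 + 1/(W + (2 - 2*(W + 10)*(W + W))) = 4 + 1/(W + (2 - 2*(10 + W)*2*W)) = 4 + 1/(W + (2 - 4*W*(10 + W))) = 4 + 1/(2 + W - 4*W*(10 + W)))
z(X) = X/2 (z(X) = ((X + X) + X)/6 = (2*X + X)/6 = (3*X)/6 = X/2)
√(u(-219) + z(18)) = √((-9 + 16*(-219)² + 156*(-219))/(-2 + 4*(-219)² + 39*(-219)) + (½)*18) = √((-9 + 16*47961 - 34164)/(-2 + 4*47961 - 8541) + 9) = √((-9 + 767376 - 34164)/(-2 + 191844 - 8541) + 9) = √(733203/183301 + 9) = √(2382912/183301) = 24*√758316237/183301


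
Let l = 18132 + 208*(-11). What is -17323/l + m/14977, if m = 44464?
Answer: 26178885/13958564 ≈ 1.8755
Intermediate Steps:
l = 15844 (l = 18132 - 2288 = 15844)
-17323/l + m/14977 = -17323/15844 + 44464/14977 = -17323*1/15844 + 44464*(1/14977) = -1019/932 + 44464/14977 = 26178885/13958564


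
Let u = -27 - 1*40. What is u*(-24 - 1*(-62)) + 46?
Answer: -2500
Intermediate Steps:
u = -67 (u = -27 - 40 = -67)
u*(-24 - 1*(-62)) + 46 = -67*(-24 - 1*(-62)) + 46 = -67*(-24 + 62) + 46 = -67*38 + 46 = -2546 + 46 = -2500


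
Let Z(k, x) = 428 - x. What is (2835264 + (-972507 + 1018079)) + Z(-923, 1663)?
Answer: 2879601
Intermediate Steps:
(2835264 + (-972507 + 1018079)) + Z(-923, 1663) = (2835264 + (-972507 + 1018079)) + (428 - 1*1663) = (2835264 + 45572) + (428 - 1663) = 2880836 - 1235 = 2879601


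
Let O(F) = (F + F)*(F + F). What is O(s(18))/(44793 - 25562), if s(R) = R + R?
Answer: 5184/19231 ≈ 0.26956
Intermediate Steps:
s(R) = 2*R
O(F) = 4*F**2 (O(F) = (2*F)*(2*F) = 4*F**2)
O(s(18))/(44793 - 25562) = (4*(2*18)**2)/(44793 - 25562) = (4*36**2)/19231 = (4*1296)*(1/19231) = 5184*(1/19231) = 5184/19231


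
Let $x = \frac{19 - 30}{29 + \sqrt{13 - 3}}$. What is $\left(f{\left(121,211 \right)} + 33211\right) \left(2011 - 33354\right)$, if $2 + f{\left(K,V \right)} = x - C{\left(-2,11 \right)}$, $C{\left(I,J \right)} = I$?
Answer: $- \frac{865004803546}{831} - \frac{344773 \sqrt{10}}{831} \approx -1.0409 \cdot 10^{9}$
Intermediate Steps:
$x = - \frac{11}{29 + \sqrt{10}}$ ($x = \frac{19 - 30}{29 + \sqrt{10}} = - \frac{11}{29 + \sqrt{10}} \approx -0.34202$)
$f{\left(K,V \right)} = - \frac{319}{831} + \frac{11 \sqrt{10}}{831}$ ($f{\left(K,V \right)} = -2 - \left(- \frac{1343}{831} - \frac{11 \sqrt{10}}{831}\right) = -2 + \left(\left(- \frac{319}{831} + \frac{11 \sqrt{10}}{831}\right) + 2\right) = -2 + \left(\frac{1343}{831} + \frac{11 \sqrt{10}}{831}\right) = - \frac{319}{831} + \frac{11 \sqrt{10}}{831}$)
$\left(f{\left(121,211 \right)} + 33211\right) \left(2011 - 33354\right) = \left(\left(- \frac{319}{831} + \frac{11 \sqrt{10}}{831}\right) + 33211\right) \left(2011 - 33354\right) = \left(\frac{27598022}{831} + \frac{11 \sqrt{10}}{831}\right) \left(-31343\right) = - \frac{865004803546}{831} - \frac{344773 \sqrt{10}}{831}$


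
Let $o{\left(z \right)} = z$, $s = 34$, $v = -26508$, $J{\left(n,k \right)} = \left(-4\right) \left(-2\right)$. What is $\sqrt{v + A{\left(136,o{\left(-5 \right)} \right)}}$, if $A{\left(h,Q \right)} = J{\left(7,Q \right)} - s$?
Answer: $i \sqrt{26534} \approx 162.89 i$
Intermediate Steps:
$J{\left(n,k \right)} = 8$
$A{\left(h,Q \right)} = -26$ ($A{\left(h,Q \right)} = 8 - 34 = -26$)
$\sqrt{v + A{\left(136,o{\left(-5 \right)} \right)}} = \sqrt{-26508 - 26} = \sqrt{-26534} = i \sqrt{26534}$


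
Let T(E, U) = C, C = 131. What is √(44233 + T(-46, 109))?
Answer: 2*√11091 ≈ 210.63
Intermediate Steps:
T(E, U) = 131
√(44233 + T(-46, 109)) = √(44233 + 131) = √44364 = 2*√11091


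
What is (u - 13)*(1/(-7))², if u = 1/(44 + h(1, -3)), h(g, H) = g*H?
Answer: -76/287 ≈ -0.26481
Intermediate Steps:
h(g, H) = H*g
u = 1/41 (u = 1/(44 - 3*1) = 1/(44 - 3) = 1/41 ≈ 0.024390)
(u - 13)*(1/(-7))² = (1/41 - 13)*(1/(-7))² = -532*(-⅐)²/41 = -532/41*1/49 = -76/287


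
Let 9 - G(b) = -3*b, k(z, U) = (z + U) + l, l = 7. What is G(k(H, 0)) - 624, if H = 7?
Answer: -573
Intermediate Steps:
k(z, U) = 7 + U + z (k(z, U) = (z + U) + 7 = (U + z) + 7 = 7 + U + z)
G(b) = 9 + 3*b (G(b) = 9 - (-3)*b = 9 + 3*b)
G(k(H, 0)) - 624 = (9 + 3*(7 + 0 + 7)) - 624 = (9 + 3*14) - 624 = (9 + 42) - 624 = 51 - 624 = -573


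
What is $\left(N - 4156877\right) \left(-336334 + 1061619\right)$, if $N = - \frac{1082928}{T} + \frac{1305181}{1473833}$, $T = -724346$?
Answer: $- \frac{7416179522653625000640}{2459827277} \approx -3.0149 \cdot 10^{12}$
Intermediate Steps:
$N = \frac{5855893225}{2459827277}$ ($N = - \frac{1082928}{-724346} + \frac{1305181}{1473833} = \left(-1082928\right) \left(- \frac{1}{724346}\right) + 1305181 \cdot \frac{1}{1473833} = \frac{77352}{51739} + \frac{1305181}{1473833} = \frac{5855893225}{2459827277} \approx 2.3806$)
$\left(N - 4156877\right) \left(-336334 + 1061619\right) = \left(\frac{5855893225}{2459827277} - 4156877\right) \left(-336334 + 1061619\right) = \left(- \frac{10225193575840704}{2459827277}\right) 725285 = - \frac{7416179522653625000640}{2459827277}$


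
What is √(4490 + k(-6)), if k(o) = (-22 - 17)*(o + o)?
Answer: √4958 ≈ 70.413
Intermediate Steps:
k(o) = -78*o
√(4490 + k(-6)) = √(4490 - 78*(-6)) = √(4490 + 468) = √4958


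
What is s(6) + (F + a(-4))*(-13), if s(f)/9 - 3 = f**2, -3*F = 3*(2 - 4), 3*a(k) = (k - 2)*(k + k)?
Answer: 117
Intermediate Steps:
a(k) = 2*k*(-2 + k)/3 (a(k) = ((k - 2)*(k + k))/3 = ((-2 + k)*(2*k))/3 = (2*k*(-2 + k))/3 = 2*k*(-2 + k)/3)
F = 2 (F = -(2 - 4) = -(-2) = -1/3*(-6) = 2)
s(f) = 27 + 9*f**2
s(6) + (F + a(-4))*(-13) = (27 + 9*6**2) + (2 + (2/3)*(-4)*(-2 - 4))*(-13) = (27 + 9*36) + (2 + (2/3)*(-4)*(-6))*(-13) = (27 + 324) + (2 + 16)*(-13) = 351 + 18*(-13) = 351 - 234 = 117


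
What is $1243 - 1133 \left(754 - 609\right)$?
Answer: $-163042$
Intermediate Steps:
$1243 - 1133 \left(754 - 609\right) = 1243 - 164285 = -163042$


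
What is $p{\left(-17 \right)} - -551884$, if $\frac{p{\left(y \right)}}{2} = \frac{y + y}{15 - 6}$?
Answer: $\frac{4966888}{9} \approx 5.5188 \cdot 10^{5}$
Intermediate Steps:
$p{\left(y \right)} = \frac{4 y}{9}$ ($p{\left(y \right)} = 2 \frac{y + y}{15 - 6} = 2 \frac{2 y}{9} = \frac{4 y}{9}$)
$p{\left(-17 \right)} - -551884 = \frac{4}{9} \left(-17\right) - -551884 = - \frac{68}{9} + 551884 = \frac{4966888}{9}$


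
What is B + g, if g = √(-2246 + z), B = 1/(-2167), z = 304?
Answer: -1/2167 + I*√1942 ≈ -0.00046147 + 44.068*I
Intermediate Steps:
B = -1/2167 ≈ -0.00046147
g = I*√1942 (g = √(-2246 + 304) = √(-1942) = I*√1942 ≈ 44.068*I)
B + g = -1/2167 + I*√1942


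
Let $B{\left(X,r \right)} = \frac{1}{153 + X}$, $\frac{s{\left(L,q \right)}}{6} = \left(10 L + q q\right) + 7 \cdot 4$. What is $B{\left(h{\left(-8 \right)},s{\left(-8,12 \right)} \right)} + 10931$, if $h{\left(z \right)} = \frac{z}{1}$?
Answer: $\frac{1584996}{145} \approx 10931.0$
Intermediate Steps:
$s{\left(L,q \right)} = 168 + 6 q^{2} + 60 L$ ($s{\left(L,q \right)} = 6 \left(\left(10 L + q q\right) + 7 \cdot 4\right) = 6 \left(\left(10 L + q^{2}\right) + 28\right) = 6 \left(\left(q^{2} + 10 L\right) + 28\right) = 6 \left(28 + q^{2} + 10 L\right) = 168 + 6 q^{2} + 60 L$)
$h{\left(z \right)} = z$ ($h{\left(z \right)} = z 1 = z$)
$B{\left(h{\left(-8 \right)},s{\left(-8,12 \right)} \right)} + 10931 = \frac{1}{153 - 8} + 10931 = \frac{1}{145} + 10931 = \frac{1584996}{145}$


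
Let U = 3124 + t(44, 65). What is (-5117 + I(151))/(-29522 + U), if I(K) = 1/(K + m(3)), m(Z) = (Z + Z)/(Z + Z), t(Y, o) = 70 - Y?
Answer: 777783/4008544 ≈ 0.19403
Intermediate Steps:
m(Z) = 1 (m(Z) = (2*Z)/((2*Z)) = (2*Z)*(1/(2*Z)) = 1)
I(K) = 1/(1 + K) (I(K) = 1/(K + 1) = 1/(1 + K))
U = 3150 (U = 3124 + (70 - 1*44) = 3124 + (70 - 44) = 3124 + 26 = 3150)
(-5117 + I(151))/(-29522 + U) = (-5117 + 1/(1 + 151))/(-29522 + 3150) = (-5117 + 1/152)/(-26372) = (-5117 + 1/152)*(-1/26372) = -777783/152*(-1/26372) = 777783/4008544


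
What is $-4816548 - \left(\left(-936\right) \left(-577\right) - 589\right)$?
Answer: $-5356031$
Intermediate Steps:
$-4816548 - \left(\left(-936\right) \left(-577\right) - 589\right) = -4816548 - \left(540072 - 589\right) = -4816548 - 539483 = -5356031$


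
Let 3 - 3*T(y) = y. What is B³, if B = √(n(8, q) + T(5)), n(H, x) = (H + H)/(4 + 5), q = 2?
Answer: 10*√10/27 ≈ 1.1712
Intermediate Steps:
T(y) = 1 - y/3
n(H, x) = 2*H/9 (n(H, x) = (2*H)/9 = (2*H)*(⅑) = 2*H/9)
B = √10/3 (B = √((2/9)*8 + (1 - ⅓*5)) = √(16/9 + (1 - 5/3)) = √(16/9 - ⅔) = √(10/9) = √10/3 ≈ 1.0541)
B³ = (√10/3)³ = 10*√10/27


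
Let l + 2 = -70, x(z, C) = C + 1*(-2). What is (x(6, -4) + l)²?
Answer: 6084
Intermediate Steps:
x(z, C) = -2 + C (x(z, C) = C - 2 = -2 + C)
l = -72 (l = -2 - 70 = -72)
(x(6, -4) + l)² = ((-2 - 4) - 72)² = (-6 - 72)² = (-78)² = 6084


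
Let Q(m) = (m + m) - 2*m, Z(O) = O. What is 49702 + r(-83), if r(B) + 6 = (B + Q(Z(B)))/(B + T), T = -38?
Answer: 6013299/121 ≈ 49697.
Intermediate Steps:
Q(m) = 0 (Q(m) = 2*m - 2*m = 0)
r(B) = -6 + B/(-38 + B) (r(B) = -6 + (B + 0)/(B - 38) = -6 + B/(-38 + B))
49702 + r(-83) = 49702 + (228 - 5*(-83))/(-38 - 83) = 49702 + (228 + 415)/(-121) = 49702 - 1/121*643 = 49702 - 643/121 = 6013299/121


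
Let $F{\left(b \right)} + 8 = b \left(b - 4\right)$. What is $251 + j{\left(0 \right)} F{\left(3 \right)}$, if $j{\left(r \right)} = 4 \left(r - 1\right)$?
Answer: $295$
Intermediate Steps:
$F{\left(b \right)} = -8 + b \left(-4 + b\right)$ ($F{\left(b \right)} = -8 + b \left(b - 4\right) = -8 + b \left(-4 + b\right)$)
$j{\left(r \right)} = -4 + 4 r$ ($j{\left(r \right)} = 4 \left(-1 + r\right) = -4 + 4 r$)
$251 + j{\left(0 \right)} F{\left(3 \right)} = 251 + \left(-4 + 4 \cdot 0\right) \left(-8 + 3^{2} - 12\right) = 251 + \left(-4 + 0\right) \left(-8 + 9 - 12\right) = 251 - -44 = 251 + 44 = 295$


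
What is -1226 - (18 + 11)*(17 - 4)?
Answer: -1603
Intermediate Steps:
-1226 - (18 + 11)*(17 - 4) = -1226 - 29*13 = -1226 - 1*377 = -1226 - 377 = -1603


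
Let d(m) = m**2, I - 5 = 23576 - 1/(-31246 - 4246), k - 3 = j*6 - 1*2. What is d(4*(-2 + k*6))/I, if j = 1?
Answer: 908595200/836936853 ≈ 1.0856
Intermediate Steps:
k = 7 (k = 3 + (1*6 - 1*2) = 3 + (6 - 2) = 3 + 4 = 7)
I = 836936853/35492 (I = 5 + (23576 - 1/(-31246 - 4246)) = 5 + (23576 - 1/(-35492)) = 5 + (23576 - 1*(-1/35492)) = 5 + (23576 + 1/35492) = 5 + 836759393/35492 = 836936853/35492 ≈ 23581.)
d(4*(-2 + k*6))/I = (4*(-2 + 7*6))**2/(836936853/35492) = (4*(-2 + 42))**2*(35492/836936853) = (4*40)**2*(35492/836936853) = 160**2*(35492/836936853) = 25600*(35492/836936853) = 908595200/836936853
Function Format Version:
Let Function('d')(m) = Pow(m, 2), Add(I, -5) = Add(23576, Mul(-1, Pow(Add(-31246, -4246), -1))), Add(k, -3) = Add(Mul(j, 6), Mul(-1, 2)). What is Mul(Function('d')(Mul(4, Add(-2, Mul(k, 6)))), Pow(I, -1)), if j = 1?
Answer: Rational(908595200, 836936853) ≈ 1.0856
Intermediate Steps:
k = 7 (k = Add(3, Add(Mul(1, 6), Mul(-1, 2))) = Add(3, Add(6, -2)) = Add(3, 4) = 7)
I = Rational(836936853, 35492) (I = Add(5, Add(23576, Mul(-1, Pow(Add(-31246, -4246), -1)))) = Add(5, Add(23576, Mul(-1, Pow(-35492, -1)))) = Add(5, Add(23576, Mul(-1, Rational(-1, 35492)))) = Add(5, Add(23576, Rational(1, 35492))) = Add(5, Rational(836759393, 35492)) = Rational(836936853, 35492) ≈ 23581.)
Mul(Function('d')(Mul(4, Add(-2, Mul(k, 6)))), Pow(I, -1)) = Mul(Pow(Mul(4, Add(-2, Mul(7, 6))), 2), Pow(Rational(836936853, 35492), -1)) = Mul(Pow(Mul(4, Add(-2, 42)), 2), Rational(35492, 836936853)) = Mul(Pow(Mul(4, 40), 2), Rational(35492, 836936853)) = Mul(Pow(160, 2), Rational(35492, 836936853)) = Mul(25600, Rational(35492, 836936853)) = Rational(908595200, 836936853)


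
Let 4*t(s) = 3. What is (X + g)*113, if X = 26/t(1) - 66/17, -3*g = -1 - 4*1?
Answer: 187015/51 ≈ 3667.0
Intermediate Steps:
t(s) = ¾ (t(s) = (¼)*3 = ¾)
g = 5/3 (g = -(-1 - 4*1)/3 = -(-1 - 4)/3 = -⅓*(-5) = 5/3 ≈ 1.6667)
X = 1570/51 (X = 26/(¾) - 66/17 = 26*(4/3) - 66*1/17 = 104/3 - 66/17 = 1570/51 ≈ 30.784)
(X + g)*113 = (1570/51 + 5/3)*113 = (1655/51)*113 = 187015/51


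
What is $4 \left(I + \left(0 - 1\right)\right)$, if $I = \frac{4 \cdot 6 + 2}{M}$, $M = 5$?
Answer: $\frac{84}{5} \approx 16.8$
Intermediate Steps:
$I = \frac{26}{5}$ ($I = \frac{4 \cdot 6 + 2}{5} = \left(24 + 2\right) \frac{1}{5} = 26 \cdot \frac{1}{5} = \frac{26}{5} \approx 5.2$)
$4 \left(I + \left(0 - 1\right)\right) = 4 \left(\frac{26}{5} + \left(0 - 1\right)\right) = 4 \left(\frac{26}{5} - 1\right) = 4 \cdot \frac{21}{5} = \frac{84}{5}$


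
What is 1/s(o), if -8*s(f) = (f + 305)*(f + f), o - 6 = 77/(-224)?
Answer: -4096/1799321 ≈ -0.0022764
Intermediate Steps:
o = 181/32 (o = 6 + 77/(-224) = 6 + 77*(-1/224) = 6 - 11/32 = 181/32 ≈ 5.6563)
s(f) = -f*(305 + f)/4 (s(f) = -(f + 305)*(f + f)/8 = -(305 + f)*2*f/8 = -f*(305 + f)/4)
1/s(o) = 1/(-1/4*181/32*(305 + 181/32)) = 1/(-1/4*181/32*9941/32) = 1/(-1799321/4096) = -4096/1799321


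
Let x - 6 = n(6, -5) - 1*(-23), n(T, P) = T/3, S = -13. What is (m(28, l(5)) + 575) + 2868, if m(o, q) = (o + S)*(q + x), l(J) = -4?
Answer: 3848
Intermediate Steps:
n(T, P) = T/3 (n(T, P) = T*(⅓) = T/3)
x = 31 (x = 6 + ((⅓)*6 - 1*(-23)) = 6 + (2 + 23) = 6 + 25 = 31)
m(o, q) = (-13 + o)*(31 + q) (m(o, q) = (o - 13)*(q + 31) = (-13 + o)*(31 + q))
(m(28, l(5)) + 575) + 2868 = ((-403 - 13*(-4) + 31*28 + 28*(-4)) + 575) + 2868 = ((-403 + 52 + 868 - 112) + 575) + 2868 = (405 + 575) + 2868 = 980 + 2868 = 3848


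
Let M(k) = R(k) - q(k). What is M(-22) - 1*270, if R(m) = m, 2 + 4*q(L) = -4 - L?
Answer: -296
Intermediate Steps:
q(L) = -3/2 - L/4 (q(L) = -½ + (-4 - L)/4 = -½ + (-1 - L/4) = -3/2 - L/4)
M(k) = 3/2 + 5*k/4 (M(k) = k - (-3/2 - k/4) = k + (3/2 + k/4) = 3/2 + 5*k/4)
M(-22) - 1*270 = (3/2 + (5/4)*(-22)) - 1*270 = (3/2 - 55/2) - 270 = -26 - 270 = -296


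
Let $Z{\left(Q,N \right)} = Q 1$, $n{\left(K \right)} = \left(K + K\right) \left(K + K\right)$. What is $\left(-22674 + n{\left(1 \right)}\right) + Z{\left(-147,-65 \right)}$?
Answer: $-22817$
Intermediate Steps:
$n{\left(K \right)} = 4 K^{2}$ ($n{\left(K \right)} = 2 K 2 K = 4 K^{2}$)
$Z{\left(Q,N \right)} = Q$
$\left(-22674 + n{\left(1 \right)}\right) + Z{\left(-147,-65 \right)} = \left(-22674 + 4 \cdot 1^{2}\right) - 147 = \left(-22674 + 4 \cdot 1\right) - 147 = \left(-22674 + 4\right) - 147 = -22670 - 147 = -22817$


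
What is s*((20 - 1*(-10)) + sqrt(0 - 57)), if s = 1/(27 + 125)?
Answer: 15/76 + I*sqrt(57)/152 ≈ 0.19737 + 0.04967*I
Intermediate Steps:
s = 1/152 ≈ 0.0065789
s*((20 - 1*(-10)) + sqrt(0 - 57)) = ((20 - 1*(-10)) + sqrt(0 - 57))/152 = ((20 + 10) + sqrt(-57))/152 = (30 + I*sqrt(57))/152 = 15/76 + I*sqrt(57)/152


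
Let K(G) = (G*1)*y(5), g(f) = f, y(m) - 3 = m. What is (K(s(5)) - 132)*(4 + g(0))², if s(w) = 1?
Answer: -1984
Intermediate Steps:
y(m) = 3 + m
K(G) = 8*G (K(G) = (G*1)*(3 + 5) = G*8 = 8*G)
(K(s(5)) - 132)*(4 + g(0))² = (8*1 - 132)*(4 + 0)² = (8 - 132)*4² = -124*16 = -1984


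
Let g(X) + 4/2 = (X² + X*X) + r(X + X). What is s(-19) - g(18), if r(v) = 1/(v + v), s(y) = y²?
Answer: -20521/72 ≈ -285.01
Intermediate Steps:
r(v) = 1/(2*v)
g(X) = -2 + 2*X² + 1/(4*X) (g(X) = -2 + ((X² + X*X) + 1/(2*(X + X))) = -2 + ((X² + X²) + 1/(2*((2*X)))) = -2 + (2*X² + (1/(2*X))/2) = -2 + (2*X² + 1/(4*X)) = -2 + 2*X² + 1/(4*X))
s(-19) - g(18) = (-19)² - (-2 + 2*18² + (¼)/18) = 361 - (-2 + 2*324 + (¼)*(1/18)) = 361 - (-2 + 648 + 1/72) = 361 - 1*46513/72 = 361 - 46513/72 = -20521/72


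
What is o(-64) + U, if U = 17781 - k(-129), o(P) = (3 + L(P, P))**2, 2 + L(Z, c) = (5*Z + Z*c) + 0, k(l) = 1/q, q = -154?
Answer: 2199660541/154 ≈ 1.4284e+7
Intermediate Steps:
k(l) = -1/154 (k(l) = 1/(-154) = -1/154)
L(Z, c) = -2 + 5*Z + Z*c (L(Z, c) = -2 + ((5*Z + Z*c) + 0) = -2 + (5*Z + Z*c) = -2 + 5*Z + Z*c)
o(P) = (1 + P**2 + 5*P)**2 (o(P) = (3 + (-2 + 5*P + P*P))**2 = (3 + (-2 + 5*P + P**2))**2 = (3 + (-2 + P**2 + 5*P))**2 = (1 + P**2 + 5*P)**2)
U = 2738275/154 (U = 17781 - 1*(-1/154) = 17781 + 1/154 = 2738275/154 ≈ 17781.)
o(-64) + U = (1 + (-64)**2 + 5*(-64))**2 + 2738275/154 = (1 + 4096 - 320)**2 + 2738275/154 = 3777**2 + 2738275/154 = 14265729 + 2738275/154 = 2199660541/154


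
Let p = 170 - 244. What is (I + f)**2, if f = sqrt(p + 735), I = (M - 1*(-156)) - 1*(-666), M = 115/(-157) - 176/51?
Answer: 42922047802438/64112049 + 13096514*sqrt(661)/8007 ≈ 7.1154e+5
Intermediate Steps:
M = -33497/8007 (M = 115*(-1/157) - 176*1/51 = -115/157 - 176/51 = -33497/8007 ≈ -4.1835)
p = -74
I = 6548257/8007 (I = (-33497/8007 - 1*(-156)) - 1*(-666) = (-33497/8007 + 156) + 666 = 1215595/8007 + 666 = 6548257/8007 ≈ 817.82)
f = sqrt(661) (f = sqrt(-74 + 735) = sqrt(661) ≈ 25.710)
(I + f)**2 = (6548257/8007 + sqrt(661))**2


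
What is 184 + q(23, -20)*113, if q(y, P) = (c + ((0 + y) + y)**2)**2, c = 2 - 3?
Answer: 505474609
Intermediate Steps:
c = -1
q(y, P) = (-1 + 4*y**2)**2 (q(y, P) = (-1 + ((0 + y) + y)**2)**2 = (-1 + (y + y)**2)**2 = (-1 + (2*y)**2)**2 = (-1 + 4*y**2)**2)
184 + q(23, -20)*113 = 184 + (-1 + 4*23**2)**2*113 = 184 + (-1 + 4*529)**2*113 = 184 + (-1 + 2116)**2*113 = 184 + 2115**2*113 = 184 + 4473225*113 = 184 + 505474425 = 505474609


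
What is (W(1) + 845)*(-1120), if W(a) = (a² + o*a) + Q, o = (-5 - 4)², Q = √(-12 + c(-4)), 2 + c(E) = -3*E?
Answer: -1038240 - 1120*I*√2 ≈ -1.0382e+6 - 1583.9*I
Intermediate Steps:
c(E) = -2 - 3*E
Q = I*√2 (Q = √(-12 + (-2 - 3*(-4))) = √(-12 + (-2 + 12)) = √(-12 + 10) = √(-2) = I*√2 ≈ 1.4142*I)
o = 81 (o = (-9)² = 81)
W(a) = a² + 81*a + I*√2 (W(a) = (a² + 81*a) + I*√2 = a² + 81*a + I*√2)
(W(1) + 845)*(-1120) = ((1² + 81*1 + I*√2) + 845)*(-1120) = ((1 + 81 + I*√2) + 845)*(-1120) = ((82 + I*√2) + 845)*(-1120) = (927 + I*√2)*(-1120) = -1038240 - 1120*I*√2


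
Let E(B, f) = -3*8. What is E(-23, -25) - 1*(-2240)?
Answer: 2216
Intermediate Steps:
E(B, f) = -24
E(-23, -25) - 1*(-2240) = -24 - 1*(-2240) = -24 + 2240 = 2216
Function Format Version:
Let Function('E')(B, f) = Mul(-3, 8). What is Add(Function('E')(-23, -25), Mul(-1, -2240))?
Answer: 2216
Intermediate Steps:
Function('E')(B, f) = -24
Add(Function('E')(-23, -25), Mul(-1, -2240)) = Add(-24, Mul(-1, -2240)) = Add(-24, 2240) = 2216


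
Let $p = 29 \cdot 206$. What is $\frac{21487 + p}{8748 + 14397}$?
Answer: $\frac{27461}{23145} \approx 1.1865$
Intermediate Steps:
$p = 5974$
$\frac{21487 + p}{8748 + 14397} = \frac{21487 + 5974}{8748 + 14397} = \frac{27461}{23145}$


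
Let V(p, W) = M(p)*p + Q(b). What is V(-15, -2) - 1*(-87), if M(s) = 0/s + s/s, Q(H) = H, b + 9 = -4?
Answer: 59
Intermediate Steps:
b = -13 (b = -9 - 4 = -13)
M(s) = 1 (M(s) = 0 + 1 = 1)
V(p, W) = -13 + p (V(p, W) = 1*p - 13 = p - 13 = -13 + p)
V(-15, -2) - 1*(-87) = (-13 - 15) - 1*(-87) = -28 + 87 = 59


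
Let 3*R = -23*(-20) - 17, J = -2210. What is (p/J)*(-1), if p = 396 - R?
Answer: 149/1326 ≈ 0.11237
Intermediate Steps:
R = 443/3 (R = (-23*(-20) - 17)/3 = (460 - 17)/3 = (⅓)*443 = 443/3 ≈ 147.67)
p = 745/3 (p = 396 - 1*443/3 = 396 - 443/3 = 745/3 ≈ 248.33)
(p/J)*(-1) = ((745/3)/(-2210))*(-1) = ((745/3)*(-1/2210))*(-1) = -149/1326*(-1) = 149/1326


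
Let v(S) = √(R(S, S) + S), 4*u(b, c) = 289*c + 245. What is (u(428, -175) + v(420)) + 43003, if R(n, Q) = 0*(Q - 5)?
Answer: 60841/2 + 2*√105 ≈ 30441.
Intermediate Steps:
R(n, Q) = 0 (R(n, Q) = 0*(-5 + Q) = 0)
u(b, c) = 245/4 + 289*c/4 (u(b, c) = (289*c + 245)/4 = (245 + 289*c)/4 = 245/4 + 289*c/4)
v(S) = √S (v(S) = √(0 + S) = √S)
(u(428, -175) + v(420)) + 43003 = ((245/4 + (289/4)*(-175)) + √420) + 43003 = ((245/4 - 50575/4) + 2*√105) + 43003 = (-25165/2 + 2*√105) + 43003 = 60841/2 + 2*√105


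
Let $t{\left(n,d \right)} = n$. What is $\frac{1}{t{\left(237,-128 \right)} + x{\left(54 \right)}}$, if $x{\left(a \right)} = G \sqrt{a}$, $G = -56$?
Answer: $- \frac{79}{37725} - \frac{56 \sqrt{6}}{37725} \approx -0.0057302$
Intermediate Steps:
$x{\left(a \right)} = - 56 \sqrt{a}$
$\frac{1}{t{\left(237,-128 \right)} + x{\left(54 \right)}} = \frac{1}{237 - 56 \sqrt{54}} = \frac{1}{237 - 56 \cdot 3 \sqrt{6}} = \frac{1}{237 - 168 \sqrt{6}}$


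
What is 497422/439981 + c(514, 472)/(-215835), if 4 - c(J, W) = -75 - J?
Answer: 107100168637/94963299135 ≈ 1.1278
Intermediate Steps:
c(J, W) = 79 + J (c(J, W) = 4 - (-75 - J) = 4 + (75 + J) = 79 + J)
497422/439981 + c(514, 472)/(-215835) = 497422/439981 + (79 + 514)/(-215835) = 497422*(1/439981) + 593*(-1/215835) = 497422/439981 - 593/215835 = 107100168637/94963299135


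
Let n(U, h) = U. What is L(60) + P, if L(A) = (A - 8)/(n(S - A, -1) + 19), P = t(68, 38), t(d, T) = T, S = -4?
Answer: 1658/45 ≈ 36.844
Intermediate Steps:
P = 38
L(A) = (-8 + A)/(15 - A) (L(A) = (A - 8)/((-4 - A) + 19) = (-8 + A)/(15 - A))
L(60) + P = (8 - 1*60)/(-15 + 60) + 38 = (8 - 60)/45 + 38 = (1/45)*(-52) + 38 = -52/45 + 38 = 1658/45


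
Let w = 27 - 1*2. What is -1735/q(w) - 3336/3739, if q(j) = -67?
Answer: 6263653/250513 ≈ 25.003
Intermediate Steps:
w = 25 (w = 27 - 2 = 25)
-1735/q(w) - 3336/3739 = -1735/(-67) - 3336/3739 = -1735*(-1/67) - 3336*1/3739 = 1735/67 - 3336/3739 = 6263653/250513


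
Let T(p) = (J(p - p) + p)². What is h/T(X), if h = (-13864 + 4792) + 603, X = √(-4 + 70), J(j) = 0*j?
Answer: -2823/22 ≈ -128.32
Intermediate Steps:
J(j) = 0
X = √66 ≈ 8.1240
T(p) = p² (T(p) = (0 + p)² = p²)
h = -8469 (h = -9072 + 603 = -8469)
h/T(X) = -8469/((√66)²) = -8469/66 = -8469*1/66 = -2823/22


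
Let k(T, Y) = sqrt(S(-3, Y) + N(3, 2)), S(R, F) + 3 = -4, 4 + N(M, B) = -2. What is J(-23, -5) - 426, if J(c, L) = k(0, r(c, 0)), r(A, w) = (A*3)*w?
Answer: -426 + I*sqrt(13) ≈ -426.0 + 3.6056*I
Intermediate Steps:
N(M, B) = -6 (N(M, B) = -4 - 2 = -6)
S(R, F) = -7 (S(R, F) = -3 - 4 = -7)
r(A, w) = 3*A*w (r(A, w) = (3*A)*w = 3*A*w)
k(T, Y) = I*sqrt(13) (k(T, Y) = sqrt(-7 - 6) = sqrt(-13) = I*sqrt(13))
J(c, L) = I*sqrt(13)
J(-23, -5) - 426 = I*sqrt(13) - 426 = -426 + I*sqrt(13)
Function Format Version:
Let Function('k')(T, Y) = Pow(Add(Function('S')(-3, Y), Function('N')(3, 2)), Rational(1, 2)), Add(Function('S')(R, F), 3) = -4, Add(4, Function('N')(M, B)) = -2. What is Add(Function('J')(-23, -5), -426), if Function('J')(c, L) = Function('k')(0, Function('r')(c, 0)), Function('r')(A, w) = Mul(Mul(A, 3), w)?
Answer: Add(-426, Mul(I, Pow(13, Rational(1, 2)))) ≈ Add(-426.00, Mul(3.6056, I))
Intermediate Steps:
Function('N')(M, B) = -6 (Function('N')(M, B) = Add(-4, -2) = -6)
Function('S')(R, F) = -7 (Function('S')(R, F) = Add(-3, -4) = -7)
Function('r')(A, w) = Mul(3, A, w) (Function('r')(A, w) = Mul(Mul(3, A), w) = Mul(3, A, w))
Function('k')(T, Y) = Mul(I, Pow(13, Rational(1, 2))) (Function('k')(T, Y) = Pow(Add(-7, -6), Rational(1, 2)) = Pow(-13, Rational(1, 2)) = Mul(I, Pow(13, Rational(1, 2))))
Function('J')(c, L) = Mul(I, Pow(13, Rational(1, 2)))
Add(Function('J')(-23, -5), -426) = Add(Mul(I, Pow(13, Rational(1, 2))), -426) = Add(-426, Mul(I, Pow(13, Rational(1, 2))))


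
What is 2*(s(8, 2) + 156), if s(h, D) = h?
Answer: 328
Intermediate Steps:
2*(s(8, 2) + 156) = 2*(8 + 156) = 2*164 = 328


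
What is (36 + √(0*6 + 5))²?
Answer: (36 + √5)² ≈ 1462.0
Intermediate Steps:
(36 + √(0*6 + 5))² = (36 + √(0 + 5))² = (36 + √5)²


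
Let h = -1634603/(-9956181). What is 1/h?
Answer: 9956181/1634603 ≈ 6.0909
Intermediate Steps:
h = 1634603/9956181 (h = -1634603*(-1/9956181) = 1634603/9956181 ≈ 0.16418)
1/h = 1/(1634603/9956181) = 9956181/1634603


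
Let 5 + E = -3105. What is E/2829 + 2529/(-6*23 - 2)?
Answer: -7589941/396060 ≈ -19.164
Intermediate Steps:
E = -3110 (E = -5 - 3105 = -3110)
E/2829 + 2529/(-6*23 - 2) = -3110/2829 + 2529/(-6*23 - 2) = -3110*1/2829 + 2529/(-138 - 2) = -3110/2829 + 2529/(-140) = -3110/2829 + 2529*(-1/140) = -3110/2829 - 2529/140 = -7589941/396060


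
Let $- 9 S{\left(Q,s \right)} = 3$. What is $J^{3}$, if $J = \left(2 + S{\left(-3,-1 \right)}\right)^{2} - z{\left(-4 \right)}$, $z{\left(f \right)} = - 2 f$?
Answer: $- \frac{103823}{729} \approx -142.42$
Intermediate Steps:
$S{\left(Q,s \right)} = - \frac{1}{3}$ ($S{\left(Q,s \right)} = \left(- \frac{1}{9}\right) 3 = - \frac{1}{3}$)
$J = - \frac{47}{9}$ ($J = \left(2 - \frac{1}{3}\right)^{2} - \left(-2\right) \left(-4\right) = \left(\frac{5}{3}\right)^{2} - 8 = \frac{25}{9} - 8 = - \frac{47}{9} \approx -5.2222$)
$J^{3} = \left(- \frac{47}{9}\right)^{3} = - \frac{103823}{729}$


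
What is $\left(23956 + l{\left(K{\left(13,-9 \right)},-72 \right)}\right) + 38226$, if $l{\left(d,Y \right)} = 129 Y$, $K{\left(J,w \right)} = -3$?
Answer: $52894$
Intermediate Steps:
$\left(23956 + l{\left(K{\left(13,-9 \right)},-72 \right)}\right) + 38226 = \left(23956 + 129 \left(-72\right)\right) + 38226 = \left(23956 - 9288\right) + 38226 = 14668 + 38226 = 52894$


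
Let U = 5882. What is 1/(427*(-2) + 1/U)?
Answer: -5882/5023227 ≈ -0.0011710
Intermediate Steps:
1/(427*(-2) + 1/U) = 1/(427*(-2) + 1/5882) = 1/(-854 + 1/5882) = 1/(-5023227/5882) = -5882/5023227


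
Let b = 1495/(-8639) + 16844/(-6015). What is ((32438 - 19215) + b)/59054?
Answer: 343479988357/1534328774295 ≈ 0.22386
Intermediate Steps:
b = -154507741/51963585 (b = 1495*(-1/8639) + 16844*(-1/6015) = -1495/8639 - 16844/6015 = -154507741/51963585 ≈ -2.9734)
((32438 - 19215) + b)/59054 = ((32438 - 19215) - 154507741/51963585)/59054 = (13223 - 154507741/51963585)*(1/59054) = (686959976714/51963585)*(1/59054) = 343479988357/1534328774295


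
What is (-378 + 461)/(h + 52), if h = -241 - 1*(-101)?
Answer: -83/88 ≈ -0.94318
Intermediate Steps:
h = -140 (h = -241 + 101 = -140)
(-378 + 461)/(h + 52) = (-378 + 461)/(-140 + 52) = 83/(-88) = 83*(-1/88) = -83/88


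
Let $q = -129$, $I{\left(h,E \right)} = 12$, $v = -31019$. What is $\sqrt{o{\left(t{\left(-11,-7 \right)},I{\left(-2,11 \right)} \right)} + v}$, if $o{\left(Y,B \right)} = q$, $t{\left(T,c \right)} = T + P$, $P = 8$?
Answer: $2 i \sqrt{7787} \approx 176.49 i$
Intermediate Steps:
$t{\left(T,c \right)} = 8 + T$ ($t{\left(T,c \right)} = T + 8 = 8 + T$)
$o{\left(Y,B \right)} = -129$
$\sqrt{o{\left(t{\left(-11,-7 \right)},I{\left(-2,11 \right)} \right)} + v} = \sqrt{-129 - 31019} = \sqrt{-31148} = 2 i \sqrt{7787}$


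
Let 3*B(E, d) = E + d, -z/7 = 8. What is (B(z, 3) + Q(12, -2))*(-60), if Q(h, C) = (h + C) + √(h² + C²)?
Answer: 460 - 120*√37 ≈ -269.93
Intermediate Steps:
z = -56 (z = -7*8 = -56)
B(E, d) = E/3 + d/3 (B(E, d) = (E + d)/3 = E/3 + d/3)
Q(h, C) = C + h + √(C² + h²) (Q(h, C) = (C + h) + √(C² + h²) = C + h + √(C² + h²))
(B(z, 3) + Q(12, -2))*(-60) = (((⅓)*(-56) + (⅓)*3) + (-2 + 12 + √((-2)² + 12²)))*(-60) = ((-56/3 + 1) + (-2 + 12 + √(4 + 144)))*(-60) = (-53/3 + (-2 + 12 + √148))*(-60) = (-53/3 + (-2 + 12 + 2*√37))*(-60) = (-53/3 + (10 + 2*√37))*(-60) = (-23/3 + 2*√37)*(-60) = 460 - 120*√37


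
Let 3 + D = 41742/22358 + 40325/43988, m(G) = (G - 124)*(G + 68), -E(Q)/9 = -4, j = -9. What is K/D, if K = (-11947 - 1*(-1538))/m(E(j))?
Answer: -182805033481/34764144272 ≈ -5.2584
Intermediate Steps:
E(Q) = 36 (E(Q) = -9*(-4) = 36)
m(G) = (-124 + G)*(68 + G)
D = -15194119/70248836 (D = -3 + (41742/22358 + 40325/43988) = -3 + (41742*(1/22358) + 40325*(1/43988)) = -3 + (20871/11179 + 40325/43988) = -3 + 195552389/70248836 = -15194119/70248836 ≈ -0.21629)
K = 10409/9152 (K = (-11947 - 1*(-1538))/(-8432 + 36**2 - 56*36) = (-11947 + 1538)/(-8432 + 1296 - 2016) = -10409/(-9152) = -10409*(-1/9152) = 10409/9152 ≈ 1.1373)
K/D = 10409/(9152*(-15194119/70248836)) = (10409/9152)*(-70248836/15194119) = -182805033481/34764144272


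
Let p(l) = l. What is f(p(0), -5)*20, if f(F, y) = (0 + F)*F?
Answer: 0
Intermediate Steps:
f(F, y) = F² (f(F, y) = F*F = F²)
f(p(0), -5)*20 = 0²*20 = 0*20 = 0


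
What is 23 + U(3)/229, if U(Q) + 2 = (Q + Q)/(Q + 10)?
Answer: 68451/2977 ≈ 22.993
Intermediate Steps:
U(Q) = -2 + 2*Q/(10 + Q) (U(Q) = -2 + (Q + Q)/(Q + 10) = -2 + (2*Q)/(10 + Q) = -2 + 2*Q/(10 + Q))
23 + U(3)/229 = 23 + (-20/(10 + 3))/229 = 23 + (-20/13)/229 = 23 + (-20*1/13)/229 = 23 + (1/229)*(-20/13) = 23 - 20/2977 = 68451/2977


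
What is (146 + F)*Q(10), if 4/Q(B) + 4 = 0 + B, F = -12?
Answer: 268/3 ≈ 89.333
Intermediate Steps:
Q(B) = 4/(-4 + B) (Q(B) = 4/(-4 + (0 + B)) = 4/(-4 + B))
(146 + F)*Q(10) = (146 - 12)*(4/(-4 + 10)) = 134*(4/6) = 134*(4*(⅙)) = 134*(⅔) = 268/3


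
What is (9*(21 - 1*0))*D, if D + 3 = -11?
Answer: -2646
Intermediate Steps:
D = -14 (D = -3 - 11 = -14)
(9*(21 - 1*0))*D = (9*(21 - 1*0))*(-14) = (9*(21 + 0))*(-14) = (9*21)*(-14) = 189*(-14) = -2646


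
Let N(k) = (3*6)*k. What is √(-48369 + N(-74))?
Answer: I*√49701 ≈ 222.94*I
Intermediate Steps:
N(k) = 18*k
√(-48369 + N(-74)) = √(-48369 + 18*(-74)) = √(-48369 - 1332) = √(-49701) = I*√49701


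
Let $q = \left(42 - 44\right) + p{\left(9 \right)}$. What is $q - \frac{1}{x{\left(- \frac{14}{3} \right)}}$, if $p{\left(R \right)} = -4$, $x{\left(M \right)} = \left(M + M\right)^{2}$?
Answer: $- \frac{4713}{784} \approx -6.0115$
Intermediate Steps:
$x{\left(M \right)} = 4 M^{2}$ ($x{\left(M \right)} = \left(2 M\right)^{2} = 4 M^{2}$)
$q = -6$ ($q = \left(42 - 44\right) - 4 = -2 - 4 = -6$)
$q - \frac{1}{x{\left(- \frac{14}{3} \right)}} = -6 - \frac{1}{4 \left(- \frac{14}{3}\right)^{2}} = -6 - \frac{1}{4 \cdot \frac{196}{9}} = -6 - \frac{1}{\frac{784}{9}} = -6 - \frac{9}{784} = - \frac{4713}{784}$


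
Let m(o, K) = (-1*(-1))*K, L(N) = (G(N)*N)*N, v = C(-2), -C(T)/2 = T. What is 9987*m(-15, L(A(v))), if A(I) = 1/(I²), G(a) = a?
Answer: 9987/4096 ≈ 2.4382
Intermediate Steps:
C(T) = -2*T
v = 4 (v = -2*(-2) = 4)
A(I) = I⁻²
L(N) = N³ (L(N) = (N*N)*N = N²*N = N³)
m(o, K) = K (m(o, K) = 1*K = K)
9987*m(-15, L(A(v))) = 9987*(4⁻²)³ = 9987*(1/16)³ = 9987*(1/4096) = 9987/4096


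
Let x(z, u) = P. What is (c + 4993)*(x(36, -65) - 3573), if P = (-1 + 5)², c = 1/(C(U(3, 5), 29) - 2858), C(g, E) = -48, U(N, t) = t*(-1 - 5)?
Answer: -51610849949/2906 ≈ -1.7760e+7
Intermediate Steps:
U(N, t) = -6*t (U(N, t) = t*(-6) = -6*t)
c = -1/2906 (c = 1/(-48 - 2858) = 1/(-2906) = -1/2906 ≈ -0.00034412)
P = 16 (P = 4² = 16)
x(z, u) = 16
(c + 4993)*(x(36, -65) - 3573) = (-1/2906 + 4993)*(16 - 3573) = (14509657/2906)*(-3557) = -51610849949/2906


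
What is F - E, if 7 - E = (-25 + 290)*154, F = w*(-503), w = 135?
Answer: -27102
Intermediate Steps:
F = -67905 (F = 135*(-503) = -67905)
E = -40803 (E = 7 - (-25 + 290)*154 = 7 - 265*154 = 7 - 1*40810 = 7 - 40810 = -40803)
F - E = -67905 - 1*(-40803) = -67905 + 40803 = -27102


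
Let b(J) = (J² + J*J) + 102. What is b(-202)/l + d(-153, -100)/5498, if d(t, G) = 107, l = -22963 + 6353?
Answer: -44746431/9132178 ≈ -4.8999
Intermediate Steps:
l = -16610
b(J) = 102 + 2*J² (b(J) = (J² + J²) + 102 = 2*J² + 102 = 102 + 2*J²)
b(-202)/l + d(-153, -100)/5498 = (102 + 2*(-202)²)/(-16610) + 107/5498 = (102 + 2*40804)*(-1/16610) + 107*(1/5498) = (102 + 81608)*(-1/16610) + 107/5498 = 81710*(-1/16610) + 107/5498 = -8171/1661 + 107/5498 = -44746431/9132178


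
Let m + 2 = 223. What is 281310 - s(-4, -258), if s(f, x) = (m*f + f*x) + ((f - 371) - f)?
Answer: 281533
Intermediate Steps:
m = 221 (m = -2 + 223 = 221)
s(f, x) = -371 + 221*f + f*x (s(f, x) = (221*f + f*x) + ((f - 371) - f) = (221*f + f*x) + ((-371 + f) - f) = (221*f + f*x) - 371 = -371 + 221*f + f*x)
281310 - s(-4, -258) = 281310 - (-371 + 221*(-4) - 4*(-258)) = 281310 - (-371 - 884 + 1032) = 281310 - 1*(-223) = 281310 + 223 = 281533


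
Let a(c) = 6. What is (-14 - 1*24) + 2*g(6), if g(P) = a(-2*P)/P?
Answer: -36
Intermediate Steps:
g(P) = 6/P
(-14 - 1*24) + 2*g(6) = (-14 - 1*24) + 2*(6/6) = (-14 - 24) + 2*(6*(⅙)) = -38 + 2*1 = -38 + 2 = -36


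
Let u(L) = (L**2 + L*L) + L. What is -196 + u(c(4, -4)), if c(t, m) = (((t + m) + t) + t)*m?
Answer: 1820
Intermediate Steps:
c(t, m) = m*(m + 3*t) (c(t, m) = (((m + t) + t) + t)*m = ((m + 2*t) + t)*m = (m + 3*t)*m = m*(m + 3*t))
u(L) = L + 2*L**2 (u(L) = (L**2 + L**2) + L = 2*L**2 + L = L + 2*L**2)
-196 + u(c(4, -4)) = -196 + (-4*(-4 + 3*4))*(1 + 2*(-4*(-4 + 3*4))) = -196 + (-4*(-4 + 12))*(1 + 2*(-4*(-4 + 12))) = -196 + (-4*8)*(1 + 2*(-4*8)) = -196 - 32*(1 + 2*(-32)) = -196 - 32*(1 - 64) = -196 - 32*(-63) = -196 + 2016 = 1820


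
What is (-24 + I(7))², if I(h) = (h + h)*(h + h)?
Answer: 29584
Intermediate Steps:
I(h) = 4*h² (I(h) = (2*h)*(2*h) = 4*h²)
(-24 + I(7))² = (-24 + 4*7²)² = (-24 + 4*49)² = (-24 + 196)² = 172² = 29584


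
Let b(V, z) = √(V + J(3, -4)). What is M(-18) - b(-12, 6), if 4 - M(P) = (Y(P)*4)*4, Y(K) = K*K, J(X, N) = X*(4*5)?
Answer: -5180 - 4*√3 ≈ -5186.9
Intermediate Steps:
J(X, N) = 20*X (J(X, N) = X*20 = 20*X)
Y(K) = K²
b(V, z) = √(60 + V) (b(V, z) = √(V + 20*3) = √(V + 60) = √(60 + V))
M(P) = 4 - 16*P² (M(P) = 4 - P²*4*4 = 4 - 4*P²*4 = 4 - 16*P²)
M(-18) - b(-12, 6) = (4 - 16*(-18)²) - √(60 - 12) = (4 - 16*324) - √48 = (4 - 5184) - 4*√3 = -5180 - 4*√3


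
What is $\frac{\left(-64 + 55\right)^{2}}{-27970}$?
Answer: $- \frac{81}{27970} \approx -0.002896$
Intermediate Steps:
$\frac{\left(-64 + 55\right)^{2}}{-27970} = \left(-9\right)^{2} \left(- \frac{1}{27970}\right) = 81 \left(- \frac{1}{27970}\right) = - \frac{81}{27970}$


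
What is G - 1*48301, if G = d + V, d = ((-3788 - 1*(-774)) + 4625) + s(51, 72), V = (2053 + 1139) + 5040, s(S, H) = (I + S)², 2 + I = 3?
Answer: -35754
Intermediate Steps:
I = 1 (I = -2 + 3 = 1)
s(S, H) = (1 + S)²
V = 8232 (V = 3192 + 5040 = 8232)
d = 4315 (d = ((-3788 - 1*(-774)) + 4625) + (1 + 51)² = ((-3788 + 774) + 4625) + 52² = (-3014 + 4625) + 2704 = 1611 + 2704 = 4315)
G = 12547 (G = 4315 + 8232 = 12547)
G - 1*48301 = 12547 - 1*48301 = 12547 - 48301 = -35754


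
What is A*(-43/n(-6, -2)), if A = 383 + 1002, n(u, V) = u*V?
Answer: -59555/12 ≈ -4962.9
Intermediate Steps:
n(u, V) = V*u
A = 1385
A*(-43/n(-6, -2)) = 1385*(-43/((-2*(-6)))) = 1385*(-43/12) = -59555/12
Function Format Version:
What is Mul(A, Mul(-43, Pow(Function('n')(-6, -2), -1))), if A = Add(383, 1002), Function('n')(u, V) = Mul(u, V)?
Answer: Rational(-59555, 12) ≈ -4962.9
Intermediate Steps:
Function('n')(u, V) = Mul(V, u)
A = 1385
Mul(A, Mul(-43, Pow(Function('n')(-6, -2), -1))) = Mul(1385, Mul(-43, Pow(Mul(-2, -6), -1))) = Mul(1385, Mul(-43, Pow(12, -1))) = Mul(1385, Mul(-43, Rational(1, 12))) = Mul(1385, Rational(-43, 12)) = Rational(-59555, 12)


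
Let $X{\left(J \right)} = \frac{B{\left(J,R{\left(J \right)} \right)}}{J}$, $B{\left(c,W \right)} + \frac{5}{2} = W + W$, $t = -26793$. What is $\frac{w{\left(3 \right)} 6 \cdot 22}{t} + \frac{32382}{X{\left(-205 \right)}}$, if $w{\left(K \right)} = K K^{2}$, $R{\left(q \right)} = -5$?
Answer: $\frac{7904897568}{14885} \approx 5.3107 \cdot 10^{5}$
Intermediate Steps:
$w{\left(K \right)} = K^{3}$
$B{\left(c,W \right)} = - \frac{5}{2} + 2 W$ ($B{\left(c,W \right)} = - \frac{5}{2} + \left(W + W\right) = - \frac{5}{2} + 2 W$)
$X{\left(J \right)} = - \frac{25}{2 J}$ ($X{\left(J \right)} = \frac{- \frac{5}{2} + 2 \left(-5\right)}{J} = \frac{- \frac{5}{2} - 10}{J} = - \frac{25}{2 J}$)
$\frac{w{\left(3 \right)} 6 \cdot 22}{t} + \frac{32382}{X{\left(-205 \right)}} = \frac{3^{3} \cdot 6 \cdot 22}{-26793} + \frac{32382}{\left(- \frac{25}{2}\right) \frac{1}{-205}} = 27 \cdot 6 \cdot 22 \left(- \frac{1}{26793}\right) + \frac{32382}{\left(- \frac{25}{2}\right) \left(- \frac{1}{205}\right)} = 162 \cdot 22 \left(- \frac{1}{26793}\right) + \frac{32382}{\frac{5}{82}} = 3564 \left(- \frac{1}{26793}\right) + 32382 \cdot \frac{82}{5} = - \frac{396}{2977} + \frac{2655324}{5} = \frac{7904897568}{14885}$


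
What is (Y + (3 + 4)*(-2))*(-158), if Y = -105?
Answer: 18802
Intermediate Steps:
(Y + (3 + 4)*(-2))*(-158) = (-105 + (3 + 4)*(-2))*(-158) = (-105 + 7*(-2))*(-158) = (-105 - 14)*(-158) = -119*(-158) = 18802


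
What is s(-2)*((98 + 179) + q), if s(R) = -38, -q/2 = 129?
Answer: -722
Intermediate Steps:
q = -258 (q = -2*129 = -258)
s(-2)*((98 + 179) + q) = -38*((98 + 179) - 258) = -38*(277 - 258) = -38*19 = -722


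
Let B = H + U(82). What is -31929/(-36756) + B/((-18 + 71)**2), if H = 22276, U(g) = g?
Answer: 303826403/34415868 ≈ 8.8281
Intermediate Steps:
B = 22358 (B = 22276 + 82 = 22358)
-31929/(-36756) + B/((-18 + 71)**2) = -31929/(-36756) + 22358/((-18 + 71)**2) = -31929*(-1/36756) + 22358/(53**2) = 10643/12252 + 22358/2809 = 303826403/34415868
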